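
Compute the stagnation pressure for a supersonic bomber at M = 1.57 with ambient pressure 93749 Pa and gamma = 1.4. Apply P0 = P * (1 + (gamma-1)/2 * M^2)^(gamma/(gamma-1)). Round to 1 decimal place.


Step 1: (gamma-1)/2 * M^2 = 0.2 * 2.4649 = 0.49298
Step 2: 1 + 0.49298 = 1.49298
Step 3: Exponent gamma/(gamma-1) = 3.5
Step 4: P0 = 93749 * 1.49298^3.5 = 381202.4 Pa

381202.4


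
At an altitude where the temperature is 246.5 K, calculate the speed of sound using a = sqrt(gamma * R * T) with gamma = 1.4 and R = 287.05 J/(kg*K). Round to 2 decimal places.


Step 1: gamma * R * T = 1.4 * 287.05 * 246.5 = 99060.955
Step 2: a = sqrt(99060.955) = 314.74 m/s

314.74


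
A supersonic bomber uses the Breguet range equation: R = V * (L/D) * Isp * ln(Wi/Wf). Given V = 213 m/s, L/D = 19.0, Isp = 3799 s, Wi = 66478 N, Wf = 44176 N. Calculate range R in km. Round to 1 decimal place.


Step 1: Coefficient = V * (L/D) * Isp = 213 * 19.0 * 3799 = 15374553.0 m
Step 2: Wi/Wf = 66478 / 44176 = 1.504844
Step 3: ln(1.504844) = 0.408689
Step 4: R = 15374553.0 * 0.408689 = 6283417.0 m = 6283.4 km

6283.4


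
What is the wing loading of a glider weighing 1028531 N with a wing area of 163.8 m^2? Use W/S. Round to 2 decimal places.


Step 1: Wing loading = W / S = 1028531 / 163.8
Step 2: Wing loading = 6279.19 N/m^2

6279.19


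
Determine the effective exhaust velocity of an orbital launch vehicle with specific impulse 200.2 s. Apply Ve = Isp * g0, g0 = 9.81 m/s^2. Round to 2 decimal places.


Step 1: Ve = Isp * g0 = 200.2 * 9.81
Step 2: Ve = 1963.96 m/s

1963.96


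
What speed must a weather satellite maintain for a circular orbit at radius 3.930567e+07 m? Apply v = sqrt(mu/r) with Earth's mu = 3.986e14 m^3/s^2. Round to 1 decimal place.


Step 1: mu / r = 3.986e14 / 3.930567e+07 = 10141030.5434
Step 2: v = sqrt(10141030.5434) = 3184.5 m/s

3184.5


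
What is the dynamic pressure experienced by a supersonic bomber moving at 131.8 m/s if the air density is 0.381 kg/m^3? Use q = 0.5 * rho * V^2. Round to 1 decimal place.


Step 1: V^2 = 131.8^2 = 17371.24
Step 2: q = 0.5 * 0.381 * 17371.24
Step 3: q = 3309.2 Pa

3309.2


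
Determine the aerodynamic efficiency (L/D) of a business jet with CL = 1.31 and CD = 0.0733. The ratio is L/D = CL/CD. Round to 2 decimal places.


Step 1: L/D = CL / CD = 1.31 / 0.0733
Step 2: L/D = 17.87

17.87


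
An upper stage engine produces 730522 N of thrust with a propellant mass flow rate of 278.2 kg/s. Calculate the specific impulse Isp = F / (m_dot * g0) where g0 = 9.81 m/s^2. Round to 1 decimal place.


Step 1: m_dot * g0 = 278.2 * 9.81 = 2729.14
Step 2: Isp = 730522 / 2729.14 = 267.7 s

267.7


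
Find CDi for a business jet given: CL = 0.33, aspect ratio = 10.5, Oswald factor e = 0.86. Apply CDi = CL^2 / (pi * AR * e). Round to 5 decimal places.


Step 1: CL^2 = 0.33^2 = 0.1089
Step 2: pi * AR * e = 3.14159 * 10.5 * 0.86 = 28.368582
Step 3: CDi = 0.1089 / 28.368582 = 0.00384

0.00384


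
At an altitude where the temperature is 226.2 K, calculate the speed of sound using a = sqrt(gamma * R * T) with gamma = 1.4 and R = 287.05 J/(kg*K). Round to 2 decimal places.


Step 1: gamma * R * T = 1.4 * 287.05 * 226.2 = 90902.994
Step 2: a = sqrt(90902.994) = 301.50 m/s

301.50


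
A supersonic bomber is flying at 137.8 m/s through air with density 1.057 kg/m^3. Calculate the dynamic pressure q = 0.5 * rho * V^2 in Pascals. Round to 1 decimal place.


Step 1: V^2 = 137.8^2 = 18988.84
Step 2: q = 0.5 * 1.057 * 18988.84
Step 3: q = 10035.6 Pa

10035.6


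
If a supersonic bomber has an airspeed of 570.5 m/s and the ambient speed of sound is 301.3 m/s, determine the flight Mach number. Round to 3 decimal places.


Step 1: M = V / a = 570.5 / 301.3
Step 2: M = 1.893

1.893


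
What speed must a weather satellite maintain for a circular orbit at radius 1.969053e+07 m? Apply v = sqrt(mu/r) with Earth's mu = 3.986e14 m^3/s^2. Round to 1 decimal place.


Step 1: mu / r = 3.986e14 / 1.969053e+07 = 20243233.6763
Step 2: v = sqrt(20243233.6763) = 4499.2 m/s

4499.2


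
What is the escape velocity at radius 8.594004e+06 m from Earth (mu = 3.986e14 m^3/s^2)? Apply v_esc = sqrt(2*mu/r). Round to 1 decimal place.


Step 1: 2*mu/r = 2 * 3.986e14 / 8.594004e+06 = 92762349.1914
Step 2: v_esc = sqrt(92762349.1914) = 9631.3 m/s

9631.3


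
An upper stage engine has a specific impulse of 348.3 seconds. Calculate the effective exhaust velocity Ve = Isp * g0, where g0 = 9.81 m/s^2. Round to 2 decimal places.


Step 1: Ve = Isp * g0 = 348.3 * 9.81
Step 2: Ve = 3416.82 m/s

3416.82


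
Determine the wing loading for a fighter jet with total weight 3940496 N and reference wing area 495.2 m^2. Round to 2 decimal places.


Step 1: Wing loading = W / S = 3940496 / 495.2
Step 2: Wing loading = 7957.38 N/m^2

7957.38


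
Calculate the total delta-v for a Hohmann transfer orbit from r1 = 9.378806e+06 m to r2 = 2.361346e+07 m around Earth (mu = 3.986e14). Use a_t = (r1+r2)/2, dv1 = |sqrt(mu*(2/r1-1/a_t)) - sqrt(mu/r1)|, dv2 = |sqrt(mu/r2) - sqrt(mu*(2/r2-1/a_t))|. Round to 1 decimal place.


Step 1: Transfer semi-major axis a_t = (9.378806e+06 + 2.361346e+07) / 2 = 1.649613e+07 m
Step 2: v1 (circular at r1) = sqrt(mu/r1) = 6519.21 m/s
Step 3: v_t1 = sqrt(mu*(2/r1 - 1/a_t)) = 7799.8 m/s
Step 4: dv1 = |7799.8 - 6519.21| = 1280.59 m/s
Step 5: v2 (circular at r2) = 4108.55 m/s, v_t2 = 3097.93 m/s
Step 6: dv2 = |4108.55 - 3097.93| = 1010.62 m/s
Step 7: Total delta-v = 1280.59 + 1010.62 = 2291.2 m/s

2291.2


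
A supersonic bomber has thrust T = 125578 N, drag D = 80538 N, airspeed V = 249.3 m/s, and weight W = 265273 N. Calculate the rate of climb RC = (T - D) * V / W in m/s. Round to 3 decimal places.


Step 1: Excess thrust = T - D = 125578 - 80538 = 45040 N
Step 2: Excess power = 45040 * 249.3 = 11228472.0 W
Step 3: RC = 11228472.0 / 265273 = 42.328 m/s

42.328


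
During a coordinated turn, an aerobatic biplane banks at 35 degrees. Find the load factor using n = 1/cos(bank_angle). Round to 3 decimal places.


Step 1: Convert 35 degrees to radians = 0.610865
Step 2: cos(35 deg) = 0.819152
Step 3: n = 1 / 0.819152 = 1.221

1.221


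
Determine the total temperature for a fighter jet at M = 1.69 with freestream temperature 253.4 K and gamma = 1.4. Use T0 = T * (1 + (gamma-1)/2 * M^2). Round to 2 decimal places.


Step 1: (gamma-1)/2 = 0.2
Step 2: M^2 = 2.8561
Step 3: 1 + 0.2 * 2.8561 = 1.57122
Step 4: T0 = 253.4 * 1.57122 = 398.15 K

398.15


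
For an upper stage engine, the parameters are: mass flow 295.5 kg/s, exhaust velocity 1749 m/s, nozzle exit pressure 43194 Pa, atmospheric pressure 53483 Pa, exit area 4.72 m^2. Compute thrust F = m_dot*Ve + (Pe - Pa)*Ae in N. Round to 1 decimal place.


Step 1: Momentum thrust = m_dot * Ve = 295.5 * 1749 = 516829.5 N
Step 2: Pressure thrust = (Pe - Pa) * Ae = (43194 - 53483) * 4.72 = -48564.08 N
Step 3: Total thrust F = 516829.5 + -48564.08 = 468265.4 N

468265.4


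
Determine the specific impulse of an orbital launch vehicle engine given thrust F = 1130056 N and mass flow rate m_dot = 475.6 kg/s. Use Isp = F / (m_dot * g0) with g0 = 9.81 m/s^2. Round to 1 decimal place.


Step 1: m_dot * g0 = 475.6 * 9.81 = 4665.64
Step 2: Isp = 1130056 / 4665.64 = 242.2 s

242.2


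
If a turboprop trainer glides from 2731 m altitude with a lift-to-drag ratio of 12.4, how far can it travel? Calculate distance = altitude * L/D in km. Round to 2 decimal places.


Step 1: Glide distance = altitude * L/D = 2731 * 12.4 = 33864.4 m
Step 2: Convert to km: 33864.4 / 1000 = 33.86 km

33.86


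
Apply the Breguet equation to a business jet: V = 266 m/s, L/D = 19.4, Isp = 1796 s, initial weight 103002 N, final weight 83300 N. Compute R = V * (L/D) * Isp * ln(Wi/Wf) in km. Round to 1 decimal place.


Step 1: Coefficient = V * (L/D) * Isp = 266 * 19.4 * 1796 = 9268078.4 m
Step 2: Wi/Wf = 103002 / 83300 = 1.236519
Step 3: ln(1.236519) = 0.2123
Step 4: R = 9268078.4 * 0.2123 = 1967611.7 m = 1967.6 km

1967.6


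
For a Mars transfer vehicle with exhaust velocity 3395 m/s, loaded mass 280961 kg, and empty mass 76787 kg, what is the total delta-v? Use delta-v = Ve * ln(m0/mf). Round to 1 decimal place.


Step 1: Mass ratio m0/mf = 280961 / 76787 = 3.658966
Step 2: ln(3.658966) = 1.297181
Step 3: delta-v = 3395 * 1.297181 = 4403.9 m/s

4403.9


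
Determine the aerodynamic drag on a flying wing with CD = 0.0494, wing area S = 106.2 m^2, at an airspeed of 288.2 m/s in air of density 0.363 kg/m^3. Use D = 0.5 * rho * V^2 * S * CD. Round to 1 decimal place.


Step 1: Dynamic pressure q = 0.5 * 0.363 * 288.2^2 = 15075.2521 Pa
Step 2: Drag D = q * S * CD = 15075.2521 * 106.2 * 0.0494
Step 3: D = 79089.0 N

79089.0


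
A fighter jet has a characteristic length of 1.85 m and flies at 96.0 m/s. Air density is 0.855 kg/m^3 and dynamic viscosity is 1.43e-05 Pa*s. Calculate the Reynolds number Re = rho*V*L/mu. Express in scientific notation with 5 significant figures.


Step 1: Numerator = rho * V * L = 0.855 * 96.0 * 1.85 = 151.848
Step 2: Re = 151.848 / 1.43e-05
Step 3: Re = 1.0619e+07

1.0619e+07


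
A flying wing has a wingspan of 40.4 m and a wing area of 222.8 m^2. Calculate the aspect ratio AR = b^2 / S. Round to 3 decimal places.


Step 1: b^2 = 40.4^2 = 1632.16
Step 2: AR = 1632.16 / 222.8 = 7.326

7.326


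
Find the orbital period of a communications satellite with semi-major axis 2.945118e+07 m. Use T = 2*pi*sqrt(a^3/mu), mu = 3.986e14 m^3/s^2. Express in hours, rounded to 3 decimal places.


Step 1: a^3 / mu = 2.554513e+22 / 3.986e14 = 6.408713e+07
Step 2: sqrt(6.408713e+07) = 8005.4436 s
Step 3: T = 2*pi * 8005.4436 = 50299.69 s
Step 4: T in hours = 50299.69 / 3600 = 13.972 hours

13.972


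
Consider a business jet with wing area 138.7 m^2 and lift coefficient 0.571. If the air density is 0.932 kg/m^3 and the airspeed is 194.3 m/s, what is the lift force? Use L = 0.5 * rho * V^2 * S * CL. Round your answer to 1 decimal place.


Step 1: Calculate dynamic pressure q = 0.5 * 0.932 * 194.3^2 = 0.5 * 0.932 * 37752.49 = 17592.6603 Pa
Step 2: Multiply by wing area and lift coefficient: L = 17592.6603 * 138.7 * 0.571
Step 3: L = 2440101.9892 * 0.571 = 1393298.2 N

1393298.2


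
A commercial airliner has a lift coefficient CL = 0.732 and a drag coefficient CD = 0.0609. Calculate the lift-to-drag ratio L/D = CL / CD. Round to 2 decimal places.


Step 1: L/D = CL / CD = 0.732 / 0.0609
Step 2: L/D = 12.02

12.02


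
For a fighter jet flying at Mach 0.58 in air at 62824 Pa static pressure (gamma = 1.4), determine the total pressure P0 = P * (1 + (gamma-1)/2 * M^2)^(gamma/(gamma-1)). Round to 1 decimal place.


Step 1: (gamma-1)/2 * M^2 = 0.2 * 0.3364 = 0.06728
Step 2: 1 + 0.06728 = 1.06728
Step 3: Exponent gamma/(gamma-1) = 3.5
Step 4: P0 = 62824 * 1.06728^3.5 = 78904.2 Pa

78904.2


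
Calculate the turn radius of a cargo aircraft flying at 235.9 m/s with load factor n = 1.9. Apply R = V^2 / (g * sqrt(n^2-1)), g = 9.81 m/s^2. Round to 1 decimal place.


Step 1: V^2 = 235.9^2 = 55648.81
Step 2: n^2 - 1 = 1.9^2 - 1 = 2.61
Step 3: sqrt(2.61) = 1.615549
Step 4: R = 55648.81 / (9.81 * 1.615549) = 3511.3 m

3511.3


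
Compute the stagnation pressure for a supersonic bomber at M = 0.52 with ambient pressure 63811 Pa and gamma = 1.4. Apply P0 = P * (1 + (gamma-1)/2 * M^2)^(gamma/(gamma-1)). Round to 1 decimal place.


Step 1: (gamma-1)/2 * M^2 = 0.2 * 0.2704 = 0.05408
Step 2: 1 + 0.05408 = 1.05408
Step 3: Exponent gamma/(gamma-1) = 3.5
Step 4: P0 = 63811 * 1.05408^3.5 = 76727.9 Pa

76727.9


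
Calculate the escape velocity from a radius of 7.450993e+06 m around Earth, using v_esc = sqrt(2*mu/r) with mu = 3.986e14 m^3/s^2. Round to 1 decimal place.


Step 1: 2*mu/r = 2 * 3.986e14 / 7.450993e+06 = 106992450.5365
Step 2: v_esc = sqrt(106992450.5365) = 10343.7 m/s

10343.7


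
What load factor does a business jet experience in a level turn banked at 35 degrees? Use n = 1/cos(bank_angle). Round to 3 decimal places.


Step 1: Convert 35 degrees to radians = 0.610865
Step 2: cos(35 deg) = 0.819152
Step 3: n = 1 / 0.819152 = 1.221

1.221


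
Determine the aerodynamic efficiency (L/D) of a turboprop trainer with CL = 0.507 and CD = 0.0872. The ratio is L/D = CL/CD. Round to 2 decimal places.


Step 1: L/D = CL / CD = 0.507 / 0.0872
Step 2: L/D = 5.81

5.81


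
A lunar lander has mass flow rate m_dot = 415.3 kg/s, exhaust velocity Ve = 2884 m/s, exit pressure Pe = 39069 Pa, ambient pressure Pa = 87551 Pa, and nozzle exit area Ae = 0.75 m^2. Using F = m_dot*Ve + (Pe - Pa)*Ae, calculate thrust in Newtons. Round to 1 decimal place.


Step 1: Momentum thrust = m_dot * Ve = 415.3 * 2884 = 1197725.2 N
Step 2: Pressure thrust = (Pe - Pa) * Ae = (39069 - 87551) * 0.75 = -36361.50 N
Step 3: Total thrust F = 1197725.2 + -36361.50 = 1161363.7 N

1161363.7


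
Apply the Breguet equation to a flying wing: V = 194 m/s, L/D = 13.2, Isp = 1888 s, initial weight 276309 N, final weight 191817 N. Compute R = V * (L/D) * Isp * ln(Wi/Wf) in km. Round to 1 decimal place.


Step 1: Coefficient = V * (L/D) * Isp = 194 * 13.2 * 1888 = 4834790.4 m
Step 2: Wi/Wf = 276309 / 191817 = 1.440482
Step 3: ln(1.440482) = 0.364978
Step 4: R = 4834790.4 * 0.364978 = 1764592.2 m = 1764.6 km

1764.6


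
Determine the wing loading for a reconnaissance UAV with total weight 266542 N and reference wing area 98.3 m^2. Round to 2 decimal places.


Step 1: Wing loading = W / S = 266542 / 98.3
Step 2: Wing loading = 2711.52 N/m^2

2711.52


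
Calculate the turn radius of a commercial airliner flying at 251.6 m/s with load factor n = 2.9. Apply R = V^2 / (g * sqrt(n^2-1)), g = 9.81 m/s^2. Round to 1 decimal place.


Step 1: V^2 = 251.6^2 = 63302.56
Step 2: n^2 - 1 = 2.9^2 - 1 = 7.41
Step 3: sqrt(7.41) = 2.722132
Step 4: R = 63302.56 / (9.81 * 2.722132) = 2370.5 m

2370.5


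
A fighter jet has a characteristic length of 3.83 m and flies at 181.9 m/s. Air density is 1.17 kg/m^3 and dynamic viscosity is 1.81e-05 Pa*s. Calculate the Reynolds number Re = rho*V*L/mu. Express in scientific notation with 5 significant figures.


Step 1: Numerator = rho * V * L = 1.17 * 181.9 * 3.83 = 815.11209
Step 2: Re = 815.11209 / 1.81e-05
Step 3: Re = 4.5034e+07

4.5034e+07


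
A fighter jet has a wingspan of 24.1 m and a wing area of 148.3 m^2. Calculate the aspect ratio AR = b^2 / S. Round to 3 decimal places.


Step 1: b^2 = 24.1^2 = 580.81
Step 2: AR = 580.81 / 148.3 = 3.916

3.916


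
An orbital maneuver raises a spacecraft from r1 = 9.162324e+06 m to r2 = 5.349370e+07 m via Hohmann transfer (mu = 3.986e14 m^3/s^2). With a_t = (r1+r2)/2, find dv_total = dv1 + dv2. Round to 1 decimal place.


Step 1: Transfer semi-major axis a_t = (9.162324e+06 + 5.349370e+07) / 2 = 3.132801e+07 m
Step 2: v1 (circular at r1) = sqrt(mu/r1) = 6595.77 m/s
Step 3: v_t1 = sqrt(mu*(2/r1 - 1/a_t)) = 8618.88 m/s
Step 4: dv1 = |8618.88 - 6595.77| = 2023.1 m/s
Step 5: v2 (circular at r2) = 2729.72 m/s, v_t2 = 1476.23 m/s
Step 6: dv2 = |2729.72 - 1476.23| = 1253.49 m/s
Step 7: Total delta-v = 2023.1 + 1253.49 = 3276.6 m/s

3276.6


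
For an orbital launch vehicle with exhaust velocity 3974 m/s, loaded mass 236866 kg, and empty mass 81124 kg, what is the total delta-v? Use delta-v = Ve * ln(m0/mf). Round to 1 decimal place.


Step 1: Mass ratio m0/mf = 236866 / 81124 = 2.919802
Step 2: ln(2.919802) = 1.071516
Step 3: delta-v = 3974 * 1.071516 = 4258.2 m/s

4258.2


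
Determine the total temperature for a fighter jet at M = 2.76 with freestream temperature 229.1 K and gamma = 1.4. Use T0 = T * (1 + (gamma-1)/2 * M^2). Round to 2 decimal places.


Step 1: (gamma-1)/2 = 0.2
Step 2: M^2 = 7.6176
Step 3: 1 + 0.2 * 7.6176 = 2.52352
Step 4: T0 = 229.1 * 2.52352 = 578.14 K

578.14


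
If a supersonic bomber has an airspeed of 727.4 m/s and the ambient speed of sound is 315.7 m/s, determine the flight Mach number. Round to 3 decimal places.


Step 1: M = V / a = 727.4 / 315.7
Step 2: M = 2.304

2.304


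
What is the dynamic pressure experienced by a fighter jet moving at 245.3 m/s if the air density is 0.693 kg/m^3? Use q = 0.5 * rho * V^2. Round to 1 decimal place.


Step 1: V^2 = 245.3^2 = 60172.09
Step 2: q = 0.5 * 0.693 * 60172.09
Step 3: q = 20849.6 Pa

20849.6


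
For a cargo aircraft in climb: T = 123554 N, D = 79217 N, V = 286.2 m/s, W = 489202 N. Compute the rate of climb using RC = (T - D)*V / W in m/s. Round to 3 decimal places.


Step 1: Excess thrust = T - D = 123554 - 79217 = 44337 N
Step 2: Excess power = 44337 * 286.2 = 12689249.4 W
Step 3: RC = 12689249.4 / 489202 = 25.939 m/s

25.939


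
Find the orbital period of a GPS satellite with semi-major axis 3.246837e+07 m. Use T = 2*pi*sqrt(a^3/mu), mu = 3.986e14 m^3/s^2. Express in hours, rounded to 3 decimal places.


Step 1: a^3 / mu = 3.422799e+22 / 3.986e14 = 8.587053e+07
Step 2: sqrt(8.587053e+07) = 9266.6355 s
Step 3: T = 2*pi * 9266.6355 = 58223.99 s
Step 4: T in hours = 58223.99 / 3600 = 16.173 hours

16.173


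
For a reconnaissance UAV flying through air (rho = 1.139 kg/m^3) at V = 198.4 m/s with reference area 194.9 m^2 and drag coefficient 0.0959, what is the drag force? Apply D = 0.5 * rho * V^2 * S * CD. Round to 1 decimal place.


Step 1: Dynamic pressure q = 0.5 * 1.139 * 198.4^2 = 22416.9779 Pa
Step 2: Drag D = q * S * CD = 22416.9779 * 194.9 * 0.0959
Step 3: D = 418993.7 N

418993.7


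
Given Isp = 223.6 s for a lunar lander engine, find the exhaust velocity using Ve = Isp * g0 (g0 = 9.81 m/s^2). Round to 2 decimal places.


Step 1: Ve = Isp * g0 = 223.6 * 9.81
Step 2: Ve = 2193.52 m/s

2193.52


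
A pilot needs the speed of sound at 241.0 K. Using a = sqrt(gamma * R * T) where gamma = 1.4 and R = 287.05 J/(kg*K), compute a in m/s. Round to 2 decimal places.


Step 1: gamma * R * T = 1.4 * 287.05 * 241.0 = 96850.67
Step 2: a = sqrt(96850.67) = 311.21 m/s

311.21


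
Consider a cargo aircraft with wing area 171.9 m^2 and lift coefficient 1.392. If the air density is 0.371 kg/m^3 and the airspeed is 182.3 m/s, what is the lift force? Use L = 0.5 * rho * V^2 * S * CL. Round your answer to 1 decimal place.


Step 1: Calculate dynamic pressure q = 0.5 * 0.371 * 182.3^2 = 0.5 * 0.371 * 33233.29 = 6164.7753 Pa
Step 2: Multiply by wing area and lift coefficient: L = 6164.7753 * 171.9 * 1.392
Step 3: L = 1059724.8732 * 1.392 = 1475137.0 N

1475137.0


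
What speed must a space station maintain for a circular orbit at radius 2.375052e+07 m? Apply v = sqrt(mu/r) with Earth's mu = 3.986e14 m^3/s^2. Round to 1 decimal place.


Step 1: mu / r = 3.986e14 / 2.375052e+07 = 16782790.44
Step 2: v = sqrt(16782790.44) = 4096.7 m/s

4096.7


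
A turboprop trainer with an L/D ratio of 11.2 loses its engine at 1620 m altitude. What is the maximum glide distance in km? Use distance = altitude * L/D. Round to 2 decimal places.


Step 1: Glide distance = altitude * L/D = 1620 * 11.2 = 18144.0 m
Step 2: Convert to km: 18144.0 / 1000 = 18.14 km

18.14


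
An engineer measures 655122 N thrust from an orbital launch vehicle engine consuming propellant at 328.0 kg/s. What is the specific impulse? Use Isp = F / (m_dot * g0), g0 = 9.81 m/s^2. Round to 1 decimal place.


Step 1: m_dot * g0 = 328.0 * 9.81 = 3217.68
Step 2: Isp = 655122 / 3217.68 = 203.6 s

203.6


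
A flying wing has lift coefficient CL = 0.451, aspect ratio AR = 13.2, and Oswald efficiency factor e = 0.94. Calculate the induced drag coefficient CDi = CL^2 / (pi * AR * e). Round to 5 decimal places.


Step 1: CL^2 = 0.451^2 = 0.203401
Step 2: pi * AR * e = 3.14159 * 13.2 * 0.94 = 38.980882
Step 3: CDi = 0.203401 / 38.980882 = 0.00522

0.00522


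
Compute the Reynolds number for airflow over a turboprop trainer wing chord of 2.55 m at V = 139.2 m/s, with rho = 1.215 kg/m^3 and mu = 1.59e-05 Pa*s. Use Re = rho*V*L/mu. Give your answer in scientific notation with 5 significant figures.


Step 1: Numerator = rho * V * L = 1.215 * 139.2 * 2.55 = 431.2764
Step 2: Re = 431.2764 / 1.59e-05
Step 3: Re = 2.7124e+07

2.7124e+07


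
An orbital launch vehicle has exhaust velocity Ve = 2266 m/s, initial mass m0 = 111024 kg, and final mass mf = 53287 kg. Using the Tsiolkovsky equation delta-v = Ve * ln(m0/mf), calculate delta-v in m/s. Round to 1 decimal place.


Step 1: Mass ratio m0/mf = 111024 / 53287 = 2.08351
Step 2: ln(2.08351) = 0.734054
Step 3: delta-v = 2266 * 0.734054 = 1663.4 m/s

1663.4


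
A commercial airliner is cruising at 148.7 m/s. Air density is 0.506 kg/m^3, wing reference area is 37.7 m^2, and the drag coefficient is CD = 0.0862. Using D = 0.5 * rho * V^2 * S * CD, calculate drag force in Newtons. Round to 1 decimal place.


Step 1: Dynamic pressure q = 0.5 * 0.506 * 148.7^2 = 5594.2576 Pa
Step 2: Drag D = q * S * CD = 5594.2576 * 37.7 * 0.0862
Step 3: D = 18179.9 N

18179.9


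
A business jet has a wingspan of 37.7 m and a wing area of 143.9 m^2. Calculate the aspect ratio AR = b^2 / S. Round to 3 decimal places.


Step 1: b^2 = 37.7^2 = 1421.29
Step 2: AR = 1421.29 / 143.9 = 9.877

9.877


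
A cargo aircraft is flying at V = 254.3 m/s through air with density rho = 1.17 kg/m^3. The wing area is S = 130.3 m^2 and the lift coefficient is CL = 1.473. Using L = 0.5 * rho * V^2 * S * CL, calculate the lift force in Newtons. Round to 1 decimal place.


Step 1: Calculate dynamic pressure q = 0.5 * 1.17 * 254.3^2 = 0.5 * 1.17 * 64668.49 = 37831.0667 Pa
Step 2: Multiply by wing area and lift coefficient: L = 37831.0667 * 130.3 * 1.473
Step 3: L = 4929387.9845 * 1.473 = 7260988.5 N

7260988.5


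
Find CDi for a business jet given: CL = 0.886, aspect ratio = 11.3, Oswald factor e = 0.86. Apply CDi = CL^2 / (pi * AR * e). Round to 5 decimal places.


Step 1: CL^2 = 0.886^2 = 0.784996
Step 2: pi * AR * e = 3.14159 * 11.3 * 0.86 = 30.529997
Step 3: CDi = 0.784996 / 30.529997 = 0.02571

0.02571


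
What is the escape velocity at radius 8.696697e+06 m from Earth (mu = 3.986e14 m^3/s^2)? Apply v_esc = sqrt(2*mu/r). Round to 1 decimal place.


Step 1: 2*mu/r = 2 * 3.986e14 / 8.696697e+06 = 91666985.7533
Step 2: v_esc = sqrt(91666985.7533) = 9574.3 m/s

9574.3


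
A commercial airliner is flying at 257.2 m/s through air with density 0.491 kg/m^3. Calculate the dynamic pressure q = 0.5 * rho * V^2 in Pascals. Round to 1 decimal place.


Step 1: V^2 = 257.2^2 = 66151.84
Step 2: q = 0.5 * 0.491 * 66151.84
Step 3: q = 16240.3 Pa

16240.3


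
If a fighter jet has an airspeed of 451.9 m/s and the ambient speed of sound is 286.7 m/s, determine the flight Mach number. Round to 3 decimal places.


Step 1: M = V / a = 451.9 / 286.7
Step 2: M = 1.576

1.576


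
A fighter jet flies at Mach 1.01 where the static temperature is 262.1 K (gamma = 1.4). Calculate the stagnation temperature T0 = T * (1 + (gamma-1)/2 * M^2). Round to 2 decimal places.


Step 1: (gamma-1)/2 = 0.2
Step 2: M^2 = 1.0201
Step 3: 1 + 0.2 * 1.0201 = 1.20402
Step 4: T0 = 262.1 * 1.20402 = 315.57 K

315.57


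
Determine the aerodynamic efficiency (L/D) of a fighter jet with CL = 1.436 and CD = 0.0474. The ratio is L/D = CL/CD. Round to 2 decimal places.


Step 1: L/D = CL / CD = 1.436 / 0.0474
Step 2: L/D = 30.30

30.30


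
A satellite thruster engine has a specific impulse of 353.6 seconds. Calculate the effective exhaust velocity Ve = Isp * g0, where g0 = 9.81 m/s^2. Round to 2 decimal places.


Step 1: Ve = Isp * g0 = 353.6 * 9.81
Step 2: Ve = 3468.82 m/s

3468.82


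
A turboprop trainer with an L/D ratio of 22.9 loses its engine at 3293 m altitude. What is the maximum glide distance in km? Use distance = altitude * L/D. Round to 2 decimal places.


Step 1: Glide distance = altitude * L/D = 3293 * 22.9 = 75409.7 m
Step 2: Convert to km: 75409.7 / 1000 = 75.41 km

75.41


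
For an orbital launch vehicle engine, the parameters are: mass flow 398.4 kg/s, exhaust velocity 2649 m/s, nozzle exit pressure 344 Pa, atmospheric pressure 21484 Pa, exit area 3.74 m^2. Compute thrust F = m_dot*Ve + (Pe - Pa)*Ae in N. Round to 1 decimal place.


Step 1: Momentum thrust = m_dot * Ve = 398.4 * 2649 = 1055361.6 N
Step 2: Pressure thrust = (Pe - Pa) * Ae = (344 - 21484) * 3.74 = -79063.60 N
Step 3: Total thrust F = 1055361.6 + -79063.60 = 976298.0 N

976298.0


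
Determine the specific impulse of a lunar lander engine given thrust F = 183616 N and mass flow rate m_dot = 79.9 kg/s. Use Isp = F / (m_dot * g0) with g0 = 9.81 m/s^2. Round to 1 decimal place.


Step 1: m_dot * g0 = 79.9 * 9.81 = 783.82
Step 2: Isp = 183616 / 783.82 = 234.3 s

234.3


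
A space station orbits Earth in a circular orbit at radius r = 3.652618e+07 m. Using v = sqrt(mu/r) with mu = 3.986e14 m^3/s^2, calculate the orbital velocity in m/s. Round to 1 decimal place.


Step 1: mu / r = 3.986e14 / 3.652618e+07 = 10912720.6842
Step 2: v = sqrt(10912720.6842) = 3303.4 m/s

3303.4


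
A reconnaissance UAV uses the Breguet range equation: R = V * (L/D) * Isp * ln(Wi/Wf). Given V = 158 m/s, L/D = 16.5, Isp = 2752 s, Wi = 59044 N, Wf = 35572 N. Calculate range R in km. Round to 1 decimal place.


Step 1: Coefficient = V * (L/D) * Isp = 158 * 16.5 * 2752 = 7174464.0 m
Step 2: Wi/Wf = 59044 / 35572 = 1.659845
Step 3: ln(1.659845) = 0.506724
Step 4: R = 7174464.0 * 0.506724 = 3635473.9 m = 3635.5 km

3635.5


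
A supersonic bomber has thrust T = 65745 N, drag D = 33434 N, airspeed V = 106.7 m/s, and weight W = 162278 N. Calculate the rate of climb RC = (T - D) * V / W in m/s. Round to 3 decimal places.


Step 1: Excess thrust = T - D = 65745 - 33434 = 32311 N
Step 2: Excess power = 32311 * 106.7 = 3447583.7 W
Step 3: RC = 3447583.7 / 162278 = 21.245 m/s

21.245


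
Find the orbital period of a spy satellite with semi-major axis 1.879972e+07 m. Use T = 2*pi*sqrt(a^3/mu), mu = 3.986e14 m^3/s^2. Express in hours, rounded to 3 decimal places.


Step 1: a^3 / mu = 6.644375e+21 / 3.986e14 = 1.666928e+07
Step 2: sqrt(1.666928e+07) = 4082.803 s
Step 3: T = 2*pi * 4082.803 = 25653.01 s
Step 4: T in hours = 25653.01 / 3600 = 7.126 hours

7.126


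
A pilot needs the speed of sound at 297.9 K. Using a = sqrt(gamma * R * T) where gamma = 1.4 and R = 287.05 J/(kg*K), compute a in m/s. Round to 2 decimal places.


Step 1: gamma * R * T = 1.4 * 287.05 * 297.9 = 119717.073
Step 2: a = sqrt(119717.073) = 346.00 m/s

346.00


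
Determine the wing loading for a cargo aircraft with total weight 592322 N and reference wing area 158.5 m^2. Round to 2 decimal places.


Step 1: Wing loading = W / S = 592322 / 158.5
Step 2: Wing loading = 3737.05 N/m^2

3737.05


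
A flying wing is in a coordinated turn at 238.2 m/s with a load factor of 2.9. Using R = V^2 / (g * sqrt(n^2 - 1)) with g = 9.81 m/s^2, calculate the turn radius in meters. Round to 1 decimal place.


Step 1: V^2 = 238.2^2 = 56739.24
Step 2: n^2 - 1 = 2.9^2 - 1 = 7.41
Step 3: sqrt(7.41) = 2.722132
Step 4: R = 56739.24 / (9.81 * 2.722132) = 2124.7 m

2124.7


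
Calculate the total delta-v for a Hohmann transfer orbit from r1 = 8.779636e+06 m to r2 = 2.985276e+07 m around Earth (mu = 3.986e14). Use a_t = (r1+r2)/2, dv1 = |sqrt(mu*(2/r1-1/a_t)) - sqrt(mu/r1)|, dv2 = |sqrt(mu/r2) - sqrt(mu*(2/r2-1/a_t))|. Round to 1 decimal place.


Step 1: Transfer semi-major axis a_t = (8.779636e+06 + 2.985276e+07) / 2 = 1.931620e+07 m
Step 2: v1 (circular at r1) = sqrt(mu/r1) = 6737.99 m/s
Step 3: v_t1 = sqrt(mu*(2/r1 - 1/a_t)) = 8376.48 m/s
Step 4: dv1 = |8376.48 - 6737.99| = 1638.49 m/s
Step 5: v2 (circular at r2) = 3654.07 m/s, v_t2 = 2463.51 m/s
Step 6: dv2 = |3654.07 - 2463.51| = 1190.56 m/s
Step 7: Total delta-v = 1638.49 + 1190.56 = 2829.1 m/s

2829.1


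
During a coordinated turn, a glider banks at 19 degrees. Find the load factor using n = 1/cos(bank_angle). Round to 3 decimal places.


Step 1: Convert 19 degrees to radians = 0.331613
Step 2: cos(19 deg) = 0.945519
Step 3: n = 1 / 0.945519 = 1.058

1.058


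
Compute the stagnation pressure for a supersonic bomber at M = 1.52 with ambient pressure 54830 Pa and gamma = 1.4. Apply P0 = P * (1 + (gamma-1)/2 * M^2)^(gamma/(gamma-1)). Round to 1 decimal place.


Step 1: (gamma-1)/2 * M^2 = 0.2 * 2.3104 = 0.46208
Step 2: 1 + 0.46208 = 1.46208
Step 3: Exponent gamma/(gamma-1) = 3.5
Step 4: P0 = 54830 * 1.46208^3.5 = 207213.1 Pa

207213.1


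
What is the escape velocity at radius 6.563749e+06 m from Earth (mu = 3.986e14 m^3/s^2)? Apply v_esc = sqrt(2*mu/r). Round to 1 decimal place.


Step 1: 2*mu/r = 2 * 3.986e14 / 6.563749e+06 = 121454979.4637
Step 2: v_esc = sqrt(121454979.4637) = 11020.7 m/s

11020.7


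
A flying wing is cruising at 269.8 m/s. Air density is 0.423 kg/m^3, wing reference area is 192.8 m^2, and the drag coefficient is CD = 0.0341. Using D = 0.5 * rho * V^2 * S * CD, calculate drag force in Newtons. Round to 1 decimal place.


Step 1: Dynamic pressure q = 0.5 * 0.423 * 269.8^2 = 15395.5165 Pa
Step 2: Drag D = q * S * CD = 15395.5165 * 192.8 * 0.0341
Step 3: D = 101217.5 N

101217.5


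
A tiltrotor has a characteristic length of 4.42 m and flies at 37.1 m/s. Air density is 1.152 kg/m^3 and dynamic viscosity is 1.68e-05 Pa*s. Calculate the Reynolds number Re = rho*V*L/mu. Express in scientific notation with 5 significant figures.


Step 1: Numerator = rho * V * L = 1.152 * 37.1 * 4.42 = 188.907264
Step 2: Re = 188.907264 / 1.68e-05
Step 3: Re = 1.1244e+07

1.1244e+07


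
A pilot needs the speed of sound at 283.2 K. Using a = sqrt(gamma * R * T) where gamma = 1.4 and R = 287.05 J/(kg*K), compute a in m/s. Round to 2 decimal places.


Step 1: gamma * R * T = 1.4 * 287.05 * 283.2 = 113809.584
Step 2: a = sqrt(113809.584) = 337.36 m/s

337.36


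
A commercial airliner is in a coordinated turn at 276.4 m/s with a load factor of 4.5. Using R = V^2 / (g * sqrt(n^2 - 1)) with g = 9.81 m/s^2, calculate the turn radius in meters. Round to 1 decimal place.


Step 1: V^2 = 276.4^2 = 76396.96
Step 2: n^2 - 1 = 4.5^2 - 1 = 19.25
Step 3: sqrt(19.25) = 4.387482
Step 4: R = 76396.96 / (9.81 * 4.387482) = 1775.0 m

1775.0


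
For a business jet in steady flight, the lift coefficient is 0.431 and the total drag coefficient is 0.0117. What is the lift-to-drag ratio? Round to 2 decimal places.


Step 1: L/D = CL / CD = 0.431 / 0.0117
Step 2: L/D = 36.84

36.84


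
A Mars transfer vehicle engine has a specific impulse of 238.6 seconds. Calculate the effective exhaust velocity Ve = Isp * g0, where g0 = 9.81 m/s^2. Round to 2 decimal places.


Step 1: Ve = Isp * g0 = 238.6 * 9.81
Step 2: Ve = 2340.67 m/s

2340.67


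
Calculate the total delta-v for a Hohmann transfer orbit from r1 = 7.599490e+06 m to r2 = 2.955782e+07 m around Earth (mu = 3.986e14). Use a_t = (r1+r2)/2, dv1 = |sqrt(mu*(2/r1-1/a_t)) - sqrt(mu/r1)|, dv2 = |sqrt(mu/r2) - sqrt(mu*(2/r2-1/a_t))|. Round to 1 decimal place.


Step 1: Transfer semi-major axis a_t = (7.599490e+06 + 2.955782e+07) / 2 = 1.857866e+07 m
Step 2: v1 (circular at r1) = sqrt(mu/r1) = 7242.3 m/s
Step 3: v_t1 = sqrt(mu*(2/r1 - 1/a_t)) = 9134.94 m/s
Step 4: dv1 = |9134.94 - 7242.3| = 1892.64 m/s
Step 5: v2 (circular at r2) = 3672.25 m/s, v_t2 = 2348.65 m/s
Step 6: dv2 = |3672.25 - 2348.65| = 1323.61 m/s
Step 7: Total delta-v = 1892.64 + 1323.61 = 3216.2 m/s

3216.2


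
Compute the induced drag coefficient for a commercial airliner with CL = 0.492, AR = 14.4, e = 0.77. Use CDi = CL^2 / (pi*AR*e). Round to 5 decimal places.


Step 1: CL^2 = 0.492^2 = 0.242064
Step 2: pi * AR * e = 3.14159 * 14.4 * 0.77 = 34.833979
Step 3: CDi = 0.242064 / 34.833979 = 0.00695

0.00695


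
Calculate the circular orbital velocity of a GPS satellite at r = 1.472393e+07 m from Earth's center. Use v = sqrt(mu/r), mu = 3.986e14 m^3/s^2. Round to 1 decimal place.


Step 1: mu / r = 3.986e14 / 1.472393e+07 = 27071576.6782
Step 2: v = sqrt(27071576.6782) = 5203.0 m/s

5203.0


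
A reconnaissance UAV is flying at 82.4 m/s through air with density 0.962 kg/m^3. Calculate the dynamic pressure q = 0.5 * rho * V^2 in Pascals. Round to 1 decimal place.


Step 1: V^2 = 82.4^2 = 6789.76
Step 2: q = 0.5 * 0.962 * 6789.76
Step 3: q = 3265.9 Pa

3265.9


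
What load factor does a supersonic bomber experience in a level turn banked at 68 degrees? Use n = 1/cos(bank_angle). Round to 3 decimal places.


Step 1: Convert 68 degrees to radians = 1.186824
Step 2: cos(68 deg) = 0.374607
Step 3: n = 1 / 0.374607 = 2.669

2.669


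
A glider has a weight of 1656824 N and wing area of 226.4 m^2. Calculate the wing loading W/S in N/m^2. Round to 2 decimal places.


Step 1: Wing loading = W / S = 1656824 / 226.4
Step 2: Wing loading = 7318.13 N/m^2

7318.13


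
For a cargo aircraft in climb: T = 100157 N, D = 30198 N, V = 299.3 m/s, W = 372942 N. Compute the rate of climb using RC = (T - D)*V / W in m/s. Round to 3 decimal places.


Step 1: Excess thrust = T - D = 100157 - 30198 = 69959 N
Step 2: Excess power = 69959 * 299.3 = 20938728.7 W
Step 3: RC = 20938728.7 / 372942 = 56.145 m/s

56.145


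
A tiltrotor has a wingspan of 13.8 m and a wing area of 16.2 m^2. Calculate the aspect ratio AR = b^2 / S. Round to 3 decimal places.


Step 1: b^2 = 13.8^2 = 190.44
Step 2: AR = 190.44 / 16.2 = 11.756

11.756


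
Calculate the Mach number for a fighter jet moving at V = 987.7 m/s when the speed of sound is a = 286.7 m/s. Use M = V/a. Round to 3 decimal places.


Step 1: M = V / a = 987.7 / 286.7
Step 2: M = 3.445

3.445


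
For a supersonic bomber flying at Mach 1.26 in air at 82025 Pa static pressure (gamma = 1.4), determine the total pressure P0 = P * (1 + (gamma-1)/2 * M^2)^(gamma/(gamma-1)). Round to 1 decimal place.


Step 1: (gamma-1)/2 * M^2 = 0.2 * 1.5876 = 0.31752
Step 2: 1 + 0.31752 = 1.31752
Step 3: Exponent gamma/(gamma-1) = 3.5
Step 4: P0 = 82025 * 1.31752^3.5 = 215326.0 Pa

215326.0


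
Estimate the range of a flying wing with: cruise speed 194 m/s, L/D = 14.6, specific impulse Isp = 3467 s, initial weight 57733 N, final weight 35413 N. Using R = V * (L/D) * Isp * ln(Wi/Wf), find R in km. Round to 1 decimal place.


Step 1: Coefficient = V * (L/D) * Isp = 194 * 14.6 * 3467 = 9819930.8 m
Step 2: Wi/Wf = 57733 / 35413 = 1.630277
Step 3: ln(1.630277) = 0.48875
Step 4: R = 9819930.8 * 0.48875 = 4799490.7 m = 4799.5 km

4799.5


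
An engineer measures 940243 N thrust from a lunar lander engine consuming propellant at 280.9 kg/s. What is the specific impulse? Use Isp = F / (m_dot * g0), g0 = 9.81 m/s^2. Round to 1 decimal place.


Step 1: m_dot * g0 = 280.9 * 9.81 = 2755.63
Step 2: Isp = 940243 / 2755.63 = 341.2 s

341.2


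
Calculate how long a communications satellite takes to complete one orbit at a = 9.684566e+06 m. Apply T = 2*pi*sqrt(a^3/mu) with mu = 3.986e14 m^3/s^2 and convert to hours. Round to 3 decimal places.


Step 1: a^3 / mu = 9.083234e+20 / 3.986e14 = 2.278784e+06
Step 2: sqrt(2.278784e+06) = 1509.5642 s
Step 3: T = 2*pi * 1509.5642 = 9484.87 s
Step 4: T in hours = 9484.87 / 3600 = 2.635 hours

2.635


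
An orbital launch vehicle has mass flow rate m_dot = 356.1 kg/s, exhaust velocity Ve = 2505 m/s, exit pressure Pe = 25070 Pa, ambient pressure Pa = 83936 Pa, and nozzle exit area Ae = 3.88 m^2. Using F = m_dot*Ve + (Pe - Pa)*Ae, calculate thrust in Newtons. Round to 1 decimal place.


Step 1: Momentum thrust = m_dot * Ve = 356.1 * 2505 = 892030.5 N
Step 2: Pressure thrust = (Pe - Pa) * Ae = (25070 - 83936) * 3.88 = -228400.08 N
Step 3: Total thrust F = 892030.5 + -228400.08 = 663630.4 N

663630.4


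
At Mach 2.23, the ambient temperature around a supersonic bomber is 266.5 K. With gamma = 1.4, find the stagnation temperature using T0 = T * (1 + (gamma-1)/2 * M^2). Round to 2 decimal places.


Step 1: (gamma-1)/2 = 0.2
Step 2: M^2 = 4.9729
Step 3: 1 + 0.2 * 4.9729 = 1.99458
Step 4: T0 = 266.5 * 1.99458 = 531.56 K

531.56


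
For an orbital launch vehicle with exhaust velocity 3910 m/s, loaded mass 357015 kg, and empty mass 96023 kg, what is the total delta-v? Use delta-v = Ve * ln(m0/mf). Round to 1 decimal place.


Step 1: Mass ratio m0/mf = 357015 / 96023 = 3.718015
Step 2: ln(3.718015) = 1.31319
Step 3: delta-v = 3910 * 1.31319 = 5134.6 m/s

5134.6


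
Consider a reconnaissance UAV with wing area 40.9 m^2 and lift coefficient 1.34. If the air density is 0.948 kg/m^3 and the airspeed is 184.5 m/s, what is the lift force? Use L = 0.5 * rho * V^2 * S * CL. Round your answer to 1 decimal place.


Step 1: Calculate dynamic pressure q = 0.5 * 0.948 * 184.5^2 = 0.5 * 0.948 * 34040.25 = 16135.0785 Pa
Step 2: Multiply by wing area and lift coefficient: L = 16135.0785 * 40.9 * 1.34
Step 3: L = 659924.7106 * 1.34 = 884299.1 N

884299.1


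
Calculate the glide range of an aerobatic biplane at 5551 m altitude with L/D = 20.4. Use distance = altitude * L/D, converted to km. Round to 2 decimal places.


Step 1: Glide distance = altitude * L/D = 5551 * 20.4 = 113240.4 m
Step 2: Convert to km: 113240.4 / 1000 = 113.24 km

113.24


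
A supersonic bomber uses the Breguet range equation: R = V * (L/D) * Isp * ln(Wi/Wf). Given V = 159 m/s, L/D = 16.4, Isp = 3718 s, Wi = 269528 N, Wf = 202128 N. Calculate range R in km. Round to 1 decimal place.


Step 1: Coefficient = V * (L/D) * Isp = 159 * 16.4 * 3718 = 9695056.8 m
Step 2: Wi/Wf = 269528 / 202128 = 1.333452
Step 3: ln(1.333452) = 0.287771
Step 4: R = 9695056.8 * 0.287771 = 2789957.4 m = 2790.0 km

2790.0


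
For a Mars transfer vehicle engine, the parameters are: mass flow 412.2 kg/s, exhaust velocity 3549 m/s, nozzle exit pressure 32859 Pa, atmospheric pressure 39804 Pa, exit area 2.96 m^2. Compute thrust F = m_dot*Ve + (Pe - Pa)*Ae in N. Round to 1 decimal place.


Step 1: Momentum thrust = m_dot * Ve = 412.2 * 3549 = 1462897.8 N
Step 2: Pressure thrust = (Pe - Pa) * Ae = (32859 - 39804) * 2.96 = -20557.20 N
Step 3: Total thrust F = 1462897.8 + -20557.20 = 1442340.6 N

1442340.6


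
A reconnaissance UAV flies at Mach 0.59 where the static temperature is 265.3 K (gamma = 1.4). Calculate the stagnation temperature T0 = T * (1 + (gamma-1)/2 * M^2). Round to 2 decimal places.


Step 1: (gamma-1)/2 = 0.2
Step 2: M^2 = 0.3481
Step 3: 1 + 0.2 * 0.3481 = 1.06962
Step 4: T0 = 265.3 * 1.06962 = 283.77 K

283.77


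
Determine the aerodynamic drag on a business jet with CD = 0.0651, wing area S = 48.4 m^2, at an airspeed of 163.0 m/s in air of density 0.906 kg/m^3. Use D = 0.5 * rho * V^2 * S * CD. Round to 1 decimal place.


Step 1: Dynamic pressure q = 0.5 * 0.906 * 163.0^2 = 12035.757 Pa
Step 2: Drag D = q * S * CD = 12035.757 * 48.4 * 0.0651
Step 3: D = 37922.7 N

37922.7


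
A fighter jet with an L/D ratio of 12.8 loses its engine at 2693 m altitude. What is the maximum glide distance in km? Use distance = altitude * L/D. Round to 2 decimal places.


Step 1: Glide distance = altitude * L/D = 2693 * 12.8 = 34470.4 m
Step 2: Convert to km: 34470.4 / 1000 = 34.47 km

34.47


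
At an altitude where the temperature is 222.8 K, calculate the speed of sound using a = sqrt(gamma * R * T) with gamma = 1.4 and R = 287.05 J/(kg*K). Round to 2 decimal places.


Step 1: gamma * R * T = 1.4 * 287.05 * 222.8 = 89536.636
Step 2: a = sqrt(89536.636) = 299.23 m/s

299.23


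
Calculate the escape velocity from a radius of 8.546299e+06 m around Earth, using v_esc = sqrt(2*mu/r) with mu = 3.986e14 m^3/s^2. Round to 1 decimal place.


Step 1: 2*mu/r = 2 * 3.986e14 / 8.546299e+06 = 93280143.8377
Step 2: v_esc = sqrt(93280143.8377) = 9658.2 m/s

9658.2


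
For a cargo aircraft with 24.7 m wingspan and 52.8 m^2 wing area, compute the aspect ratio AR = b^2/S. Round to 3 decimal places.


Step 1: b^2 = 24.7^2 = 610.09
Step 2: AR = 610.09 / 52.8 = 11.555

11.555


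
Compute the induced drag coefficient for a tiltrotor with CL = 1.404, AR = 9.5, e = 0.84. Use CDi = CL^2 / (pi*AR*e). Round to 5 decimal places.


Step 1: CL^2 = 1.404^2 = 1.971216
Step 2: pi * AR * e = 3.14159 * 9.5 * 0.84 = 25.069909
Step 3: CDi = 1.971216 / 25.069909 = 0.07863

0.07863
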